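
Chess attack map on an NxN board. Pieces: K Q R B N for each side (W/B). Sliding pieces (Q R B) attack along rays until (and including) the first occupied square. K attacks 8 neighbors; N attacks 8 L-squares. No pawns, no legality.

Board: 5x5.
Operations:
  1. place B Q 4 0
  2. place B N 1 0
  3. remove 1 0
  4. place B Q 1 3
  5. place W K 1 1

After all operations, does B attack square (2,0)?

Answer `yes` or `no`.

Op 1: place BQ@(4,0)
Op 2: place BN@(1,0)
Op 3: remove (1,0)
Op 4: place BQ@(1,3)
Op 5: place WK@(1,1)
Per-piece attacks for B:
  BQ@(1,3): attacks (1,4) (1,2) (1,1) (2,3) (3,3) (4,3) (0,3) (2,4) (2,2) (3,1) (4,0) (0,4) (0,2) [ray(0,-1) blocked at (1,1); ray(1,-1) blocked at (4,0)]
  BQ@(4,0): attacks (4,1) (4,2) (4,3) (4,4) (3,0) (2,0) (1,0) (0,0) (3,1) (2,2) (1,3) [ray(-1,1) blocked at (1,3)]
B attacks (2,0): yes

Answer: yes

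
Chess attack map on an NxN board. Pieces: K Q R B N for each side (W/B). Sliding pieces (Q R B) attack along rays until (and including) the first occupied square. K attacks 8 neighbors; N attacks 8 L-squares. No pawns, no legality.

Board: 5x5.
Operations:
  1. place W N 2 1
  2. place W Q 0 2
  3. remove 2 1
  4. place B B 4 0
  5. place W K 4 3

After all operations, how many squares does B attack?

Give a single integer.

Op 1: place WN@(2,1)
Op 2: place WQ@(0,2)
Op 3: remove (2,1)
Op 4: place BB@(4,0)
Op 5: place WK@(4,3)
Per-piece attacks for B:
  BB@(4,0): attacks (3,1) (2,2) (1,3) (0,4)
Union (4 distinct): (0,4) (1,3) (2,2) (3,1)

Answer: 4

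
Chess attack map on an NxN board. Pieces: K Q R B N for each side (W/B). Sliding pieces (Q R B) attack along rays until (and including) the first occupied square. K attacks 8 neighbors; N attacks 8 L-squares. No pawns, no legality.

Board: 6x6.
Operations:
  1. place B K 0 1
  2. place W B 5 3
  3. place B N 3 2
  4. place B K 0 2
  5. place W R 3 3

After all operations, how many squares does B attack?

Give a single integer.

Op 1: place BK@(0,1)
Op 2: place WB@(5,3)
Op 3: place BN@(3,2)
Op 4: place BK@(0,2)
Op 5: place WR@(3,3)
Per-piece attacks for B:
  BK@(0,1): attacks (0,2) (0,0) (1,1) (1,2) (1,0)
  BK@(0,2): attacks (0,3) (0,1) (1,2) (1,3) (1,1)
  BN@(3,2): attacks (4,4) (5,3) (2,4) (1,3) (4,0) (5,1) (2,0) (1,1)
Union (14 distinct): (0,0) (0,1) (0,2) (0,3) (1,0) (1,1) (1,2) (1,3) (2,0) (2,4) (4,0) (4,4) (5,1) (5,3)

Answer: 14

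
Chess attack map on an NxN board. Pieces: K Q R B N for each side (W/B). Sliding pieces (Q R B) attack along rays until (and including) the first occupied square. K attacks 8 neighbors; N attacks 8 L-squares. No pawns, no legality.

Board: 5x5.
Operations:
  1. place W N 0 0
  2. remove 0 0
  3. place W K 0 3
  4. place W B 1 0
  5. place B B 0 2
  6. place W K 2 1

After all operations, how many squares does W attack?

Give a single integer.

Answer: 14

Derivation:
Op 1: place WN@(0,0)
Op 2: remove (0,0)
Op 3: place WK@(0,3)
Op 4: place WB@(1,0)
Op 5: place BB@(0,2)
Op 6: place WK@(2,1)
Per-piece attacks for W:
  WK@(0,3): attacks (0,4) (0,2) (1,3) (1,4) (1,2)
  WB@(1,0): attacks (2,1) (0,1) [ray(1,1) blocked at (2,1)]
  WK@(2,1): attacks (2,2) (2,0) (3,1) (1,1) (3,2) (3,0) (1,2) (1,0)
Union (14 distinct): (0,1) (0,2) (0,4) (1,0) (1,1) (1,2) (1,3) (1,4) (2,0) (2,1) (2,2) (3,0) (3,1) (3,2)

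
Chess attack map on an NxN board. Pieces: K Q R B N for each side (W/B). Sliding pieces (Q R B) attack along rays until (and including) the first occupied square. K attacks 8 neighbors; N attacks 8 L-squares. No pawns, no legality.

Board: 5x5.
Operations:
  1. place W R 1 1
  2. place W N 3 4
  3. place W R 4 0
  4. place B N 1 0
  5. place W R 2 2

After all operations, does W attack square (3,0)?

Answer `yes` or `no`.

Op 1: place WR@(1,1)
Op 2: place WN@(3,4)
Op 3: place WR@(4,0)
Op 4: place BN@(1,0)
Op 5: place WR@(2,2)
Per-piece attacks for W:
  WR@(1,1): attacks (1,2) (1,3) (1,4) (1,0) (2,1) (3,1) (4,1) (0,1) [ray(0,-1) blocked at (1,0)]
  WR@(2,2): attacks (2,3) (2,4) (2,1) (2,0) (3,2) (4,2) (1,2) (0,2)
  WN@(3,4): attacks (4,2) (2,2) (1,3)
  WR@(4,0): attacks (4,1) (4,2) (4,3) (4,4) (3,0) (2,0) (1,0) [ray(-1,0) blocked at (1,0)]
W attacks (3,0): yes

Answer: yes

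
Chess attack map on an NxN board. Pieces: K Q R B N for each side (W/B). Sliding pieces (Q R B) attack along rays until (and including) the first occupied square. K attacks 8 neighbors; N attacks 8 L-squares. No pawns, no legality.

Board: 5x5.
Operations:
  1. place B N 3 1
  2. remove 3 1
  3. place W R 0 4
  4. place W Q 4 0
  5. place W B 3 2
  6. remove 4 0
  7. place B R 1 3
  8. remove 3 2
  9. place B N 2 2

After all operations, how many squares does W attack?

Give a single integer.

Op 1: place BN@(3,1)
Op 2: remove (3,1)
Op 3: place WR@(0,4)
Op 4: place WQ@(4,0)
Op 5: place WB@(3,2)
Op 6: remove (4,0)
Op 7: place BR@(1,3)
Op 8: remove (3,2)
Op 9: place BN@(2,2)
Per-piece attacks for W:
  WR@(0,4): attacks (0,3) (0,2) (0,1) (0,0) (1,4) (2,4) (3,4) (4,4)
Union (8 distinct): (0,0) (0,1) (0,2) (0,3) (1,4) (2,4) (3,4) (4,4)

Answer: 8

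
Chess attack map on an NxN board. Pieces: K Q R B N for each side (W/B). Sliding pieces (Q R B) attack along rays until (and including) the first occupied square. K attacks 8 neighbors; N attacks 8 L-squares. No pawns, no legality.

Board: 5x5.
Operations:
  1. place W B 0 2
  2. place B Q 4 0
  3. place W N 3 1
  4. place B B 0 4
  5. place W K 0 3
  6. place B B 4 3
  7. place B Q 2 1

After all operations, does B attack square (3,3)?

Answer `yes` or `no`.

Op 1: place WB@(0,2)
Op 2: place BQ@(4,0)
Op 3: place WN@(3,1)
Op 4: place BB@(0,4)
Op 5: place WK@(0,3)
Op 6: place BB@(4,3)
Op 7: place BQ@(2,1)
Per-piece attacks for B:
  BB@(0,4): attacks (1,3) (2,2) (3,1) [ray(1,-1) blocked at (3,1)]
  BQ@(2,1): attacks (2,2) (2,3) (2,4) (2,0) (3,1) (1,1) (0,1) (3,2) (4,3) (3,0) (1,2) (0,3) (1,0) [ray(1,0) blocked at (3,1); ray(1,1) blocked at (4,3); ray(-1,1) blocked at (0,3)]
  BQ@(4,0): attacks (4,1) (4,2) (4,3) (3,0) (2,0) (1,0) (0,0) (3,1) [ray(0,1) blocked at (4,3); ray(-1,1) blocked at (3,1)]
  BB@(4,3): attacks (3,4) (3,2) (2,1) [ray(-1,-1) blocked at (2,1)]
B attacks (3,3): no

Answer: no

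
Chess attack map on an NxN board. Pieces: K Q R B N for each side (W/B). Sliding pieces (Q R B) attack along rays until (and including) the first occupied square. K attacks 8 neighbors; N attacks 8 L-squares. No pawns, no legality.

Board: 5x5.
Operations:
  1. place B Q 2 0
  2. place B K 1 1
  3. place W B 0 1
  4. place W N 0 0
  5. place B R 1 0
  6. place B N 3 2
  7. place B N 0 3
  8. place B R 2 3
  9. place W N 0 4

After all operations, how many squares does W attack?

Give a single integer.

Op 1: place BQ@(2,0)
Op 2: place BK@(1,1)
Op 3: place WB@(0,1)
Op 4: place WN@(0,0)
Op 5: place BR@(1,0)
Op 6: place BN@(3,2)
Op 7: place BN@(0,3)
Op 8: place BR@(2,3)
Op 9: place WN@(0,4)
Per-piece attacks for W:
  WN@(0,0): attacks (1,2) (2,1)
  WB@(0,1): attacks (1,2) (2,3) (1,0) [ray(1,1) blocked at (2,3); ray(1,-1) blocked at (1,0)]
  WN@(0,4): attacks (1,2) (2,3)
Union (4 distinct): (1,0) (1,2) (2,1) (2,3)

Answer: 4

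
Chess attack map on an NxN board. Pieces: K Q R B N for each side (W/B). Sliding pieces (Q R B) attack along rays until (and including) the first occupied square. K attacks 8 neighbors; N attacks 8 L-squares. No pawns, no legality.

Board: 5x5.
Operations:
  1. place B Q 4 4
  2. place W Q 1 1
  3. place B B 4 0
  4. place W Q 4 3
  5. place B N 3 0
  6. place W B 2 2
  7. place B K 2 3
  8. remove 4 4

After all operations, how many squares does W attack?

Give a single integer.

Op 1: place BQ@(4,4)
Op 2: place WQ@(1,1)
Op 3: place BB@(4,0)
Op 4: place WQ@(4,3)
Op 5: place BN@(3,0)
Op 6: place WB@(2,2)
Op 7: place BK@(2,3)
Op 8: remove (4,4)
Per-piece attacks for W:
  WQ@(1,1): attacks (1,2) (1,3) (1,4) (1,0) (2,1) (3,1) (4,1) (0,1) (2,2) (2,0) (0,2) (0,0) [ray(1,1) blocked at (2,2)]
  WB@(2,2): attacks (3,3) (4,4) (3,1) (4,0) (1,3) (0,4) (1,1) [ray(1,-1) blocked at (4,0); ray(-1,-1) blocked at (1,1)]
  WQ@(4,3): attacks (4,4) (4,2) (4,1) (4,0) (3,3) (2,3) (3,4) (3,2) (2,1) (1,0) [ray(0,-1) blocked at (4,0); ray(-1,0) blocked at (2,3)]
Union (21 distinct): (0,0) (0,1) (0,2) (0,4) (1,0) (1,1) (1,2) (1,3) (1,4) (2,0) (2,1) (2,2) (2,3) (3,1) (3,2) (3,3) (3,4) (4,0) (4,1) (4,2) (4,4)

Answer: 21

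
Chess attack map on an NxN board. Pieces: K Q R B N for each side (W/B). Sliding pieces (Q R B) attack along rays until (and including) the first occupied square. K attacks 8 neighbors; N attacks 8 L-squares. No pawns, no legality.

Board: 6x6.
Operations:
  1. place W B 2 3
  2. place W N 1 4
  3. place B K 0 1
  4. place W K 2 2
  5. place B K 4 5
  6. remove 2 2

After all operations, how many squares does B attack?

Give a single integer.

Answer: 10

Derivation:
Op 1: place WB@(2,3)
Op 2: place WN@(1,4)
Op 3: place BK@(0,1)
Op 4: place WK@(2,2)
Op 5: place BK@(4,5)
Op 6: remove (2,2)
Per-piece attacks for B:
  BK@(0,1): attacks (0,2) (0,0) (1,1) (1,2) (1,0)
  BK@(4,5): attacks (4,4) (5,5) (3,5) (5,4) (3,4)
Union (10 distinct): (0,0) (0,2) (1,0) (1,1) (1,2) (3,4) (3,5) (4,4) (5,4) (5,5)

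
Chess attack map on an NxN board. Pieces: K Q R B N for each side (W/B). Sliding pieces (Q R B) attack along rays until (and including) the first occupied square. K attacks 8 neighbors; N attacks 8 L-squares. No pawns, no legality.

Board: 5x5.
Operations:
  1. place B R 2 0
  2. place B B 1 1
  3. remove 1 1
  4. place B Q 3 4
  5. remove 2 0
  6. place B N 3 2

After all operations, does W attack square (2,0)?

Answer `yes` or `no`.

Answer: no

Derivation:
Op 1: place BR@(2,0)
Op 2: place BB@(1,1)
Op 3: remove (1,1)
Op 4: place BQ@(3,4)
Op 5: remove (2,0)
Op 6: place BN@(3,2)
Per-piece attacks for W:
W attacks (2,0): no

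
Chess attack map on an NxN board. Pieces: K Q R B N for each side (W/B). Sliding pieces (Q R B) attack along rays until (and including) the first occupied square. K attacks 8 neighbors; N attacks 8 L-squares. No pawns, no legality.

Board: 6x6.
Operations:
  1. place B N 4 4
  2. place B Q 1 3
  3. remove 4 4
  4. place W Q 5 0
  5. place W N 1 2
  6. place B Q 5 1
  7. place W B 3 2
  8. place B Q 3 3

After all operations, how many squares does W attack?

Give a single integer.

Answer: 19

Derivation:
Op 1: place BN@(4,4)
Op 2: place BQ@(1,3)
Op 3: remove (4,4)
Op 4: place WQ@(5,0)
Op 5: place WN@(1,2)
Op 6: place BQ@(5,1)
Op 7: place WB@(3,2)
Op 8: place BQ@(3,3)
Per-piece attacks for W:
  WN@(1,2): attacks (2,4) (3,3) (0,4) (2,0) (3,1) (0,0)
  WB@(3,2): attacks (4,3) (5,4) (4,1) (5,0) (2,3) (1,4) (0,5) (2,1) (1,0) [ray(1,-1) blocked at (5,0)]
  WQ@(5,0): attacks (5,1) (4,0) (3,0) (2,0) (1,0) (0,0) (4,1) (3,2) [ray(0,1) blocked at (5,1); ray(-1,1) blocked at (3,2)]
Union (19 distinct): (0,0) (0,4) (0,5) (1,0) (1,4) (2,0) (2,1) (2,3) (2,4) (3,0) (3,1) (3,2) (3,3) (4,0) (4,1) (4,3) (5,0) (5,1) (5,4)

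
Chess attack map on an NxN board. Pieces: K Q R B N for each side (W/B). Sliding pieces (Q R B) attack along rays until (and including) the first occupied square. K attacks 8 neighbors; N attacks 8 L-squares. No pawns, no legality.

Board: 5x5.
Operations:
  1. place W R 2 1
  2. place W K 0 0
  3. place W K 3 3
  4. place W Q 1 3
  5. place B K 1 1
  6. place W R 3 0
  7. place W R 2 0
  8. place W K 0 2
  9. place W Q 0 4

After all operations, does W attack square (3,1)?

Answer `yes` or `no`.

Op 1: place WR@(2,1)
Op 2: place WK@(0,0)
Op 3: place WK@(3,3)
Op 4: place WQ@(1,3)
Op 5: place BK@(1,1)
Op 6: place WR@(3,0)
Op 7: place WR@(2,0)
Op 8: place WK@(0,2)
Op 9: place WQ@(0,4)
Per-piece attacks for W:
  WK@(0,0): attacks (0,1) (1,0) (1,1)
  WK@(0,2): attacks (0,3) (0,1) (1,2) (1,3) (1,1)
  WQ@(0,4): attacks (0,3) (0,2) (1,4) (2,4) (3,4) (4,4) (1,3) [ray(0,-1) blocked at (0,2); ray(1,-1) blocked at (1,3)]
  WQ@(1,3): attacks (1,4) (1,2) (1,1) (2,3) (3,3) (0,3) (2,4) (2,2) (3,1) (4,0) (0,4) (0,2) [ray(0,-1) blocked at (1,1); ray(1,0) blocked at (3,3); ray(-1,1) blocked at (0,4); ray(-1,-1) blocked at (0,2)]
  WR@(2,0): attacks (2,1) (3,0) (1,0) (0,0) [ray(0,1) blocked at (2,1); ray(1,0) blocked at (3,0); ray(-1,0) blocked at (0,0)]
  WR@(2,1): attacks (2,2) (2,3) (2,4) (2,0) (3,1) (4,1) (1,1) [ray(0,-1) blocked at (2,0); ray(-1,0) blocked at (1,1)]
  WR@(3,0): attacks (3,1) (3,2) (3,3) (4,0) (2,0) [ray(0,1) blocked at (3,3); ray(-1,0) blocked at (2,0)]
  WK@(3,3): attacks (3,4) (3,2) (4,3) (2,3) (4,4) (4,2) (2,4) (2,2)
W attacks (3,1): yes

Answer: yes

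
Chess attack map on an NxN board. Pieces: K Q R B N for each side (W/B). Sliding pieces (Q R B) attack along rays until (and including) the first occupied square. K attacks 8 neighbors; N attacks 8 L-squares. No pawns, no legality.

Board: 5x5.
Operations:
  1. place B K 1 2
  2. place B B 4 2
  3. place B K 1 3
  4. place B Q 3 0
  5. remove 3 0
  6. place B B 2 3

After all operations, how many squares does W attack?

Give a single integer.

Answer: 0

Derivation:
Op 1: place BK@(1,2)
Op 2: place BB@(4,2)
Op 3: place BK@(1,3)
Op 4: place BQ@(3,0)
Op 5: remove (3,0)
Op 6: place BB@(2,3)
Per-piece attacks for W:
Union (0 distinct): (none)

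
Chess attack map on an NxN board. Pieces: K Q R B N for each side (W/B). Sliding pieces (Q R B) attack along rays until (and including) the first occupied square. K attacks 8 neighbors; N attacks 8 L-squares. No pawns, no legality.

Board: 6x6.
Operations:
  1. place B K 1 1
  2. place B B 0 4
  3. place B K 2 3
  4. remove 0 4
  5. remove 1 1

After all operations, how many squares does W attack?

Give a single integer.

Op 1: place BK@(1,1)
Op 2: place BB@(0,4)
Op 3: place BK@(2,3)
Op 4: remove (0,4)
Op 5: remove (1,1)
Per-piece attacks for W:
Union (0 distinct): (none)

Answer: 0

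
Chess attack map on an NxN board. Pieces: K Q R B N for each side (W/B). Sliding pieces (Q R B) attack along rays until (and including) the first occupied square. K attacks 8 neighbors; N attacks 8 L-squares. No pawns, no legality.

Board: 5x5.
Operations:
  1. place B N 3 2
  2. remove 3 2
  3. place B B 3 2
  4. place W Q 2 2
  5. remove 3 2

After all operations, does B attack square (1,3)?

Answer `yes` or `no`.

Answer: no

Derivation:
Op 1: place BN@(3,2)
Op 2: remove (3,2)
Op 3: place BB@(3,2)
Op 4: place WQ@(2,2)
Op 5: remove (3,2)
Per-piece attacks for B:
B attacks (1,3): no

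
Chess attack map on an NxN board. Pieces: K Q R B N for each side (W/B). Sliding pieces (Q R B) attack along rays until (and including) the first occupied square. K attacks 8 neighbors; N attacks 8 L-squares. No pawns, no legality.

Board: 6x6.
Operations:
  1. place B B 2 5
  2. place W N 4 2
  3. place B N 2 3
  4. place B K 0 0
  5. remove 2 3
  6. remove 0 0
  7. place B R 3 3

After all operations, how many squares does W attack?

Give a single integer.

Op 1: place BB@(2,5)
Op 2: place WN@(4,2)
Op 3: place BN@(2,3)
Op 4: place BK@(0,0)
Op 5: remove (2,3)
Op 6: remove (0,0)
Op 7: place BR@(3,3)
Per-piece attacks for W:
  WN@(4,2): attacks (5,4) (3,4) (2,3) (5,0) (3,0) (2,1)
Union (6 distinct): (2,1) (2,3) (3,0) (3,4) (5,0) (5,4)

Answer: 6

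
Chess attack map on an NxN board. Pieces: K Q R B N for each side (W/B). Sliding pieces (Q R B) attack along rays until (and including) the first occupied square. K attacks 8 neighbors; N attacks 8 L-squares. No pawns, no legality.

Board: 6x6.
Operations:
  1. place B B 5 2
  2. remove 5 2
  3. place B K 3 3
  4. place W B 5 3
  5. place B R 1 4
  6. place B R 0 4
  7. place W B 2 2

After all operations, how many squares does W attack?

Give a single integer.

Op 1: place BB@(5,2)
Op 2: remove (5,2)
Op 3: place BK@(3,3)
Op 4: place WB@(5,3)
Op 5: place BR@(1,4)
Op 6: place BR@(0,4)
Op 7: place WB@(2,2)
Per-piece attacks for W:
  WB@(2,2): attacks (3,3) (3,1) (4,0) (1,3) (0,4) (1,1) (0,0) [ray(1,1) blocked at (3,3); ray(-1,1) blocked at (0,4)]
  WB@(5,3): attacks (4,4) (3,5) (4,2) (3,1) (2,0)
Union (11 distinct): (0,0) (0,4) (1,1) (1,3) (2,0) (3,1) (3,3) (3,5) (4,0) (4,2) (4,4)

Answer: 11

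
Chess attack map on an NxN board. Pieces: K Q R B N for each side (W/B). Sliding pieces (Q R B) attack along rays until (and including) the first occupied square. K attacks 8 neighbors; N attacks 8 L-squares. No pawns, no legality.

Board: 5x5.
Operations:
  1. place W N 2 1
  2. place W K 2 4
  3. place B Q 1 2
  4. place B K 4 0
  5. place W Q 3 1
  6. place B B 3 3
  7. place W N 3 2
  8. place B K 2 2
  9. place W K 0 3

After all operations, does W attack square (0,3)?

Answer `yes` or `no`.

Op 1: place WN@(2,1)
Op 2: place WK@(2,4)
Op 3: place BQ@(1,2)
Op 4: place BK@(4,0)
Op 5: place WQ@(3,1)
Op 6: place BB@(3,3)
Op 7: place WN@(3,2)
Op 8: place BK@(2,2)
Op 9: place WK@(0,3)
Per-piece attacks for W:
  WK@(0,3): attacks (0,4) (0,2) (1,3) (1,4) (1,2)
  WN@(2,1): attacks (3,3) (4,2) (1,3) (0,2) (4,0) (0,0)
  WK@(2,4): attacks (2,3) (3,4) (1,4) (3,3) (1,3)
  WQ@(3,1): attacks (3,2) (3,0) (4,1) (2,1) (4,2) (4,0) (2,2) (2,0) [ray(0,1) blocked at (3,2); ray(-1,0) blocked at (2,1); ray(1,-1) blocked at (4,0); ray(-1,1) blocked at (2,2)]
  WN@(3,2): attacks (4,4) (2,4) (1,3) (4,0) (2,0) (1,1)
W attacks (0,3): no

Answer: no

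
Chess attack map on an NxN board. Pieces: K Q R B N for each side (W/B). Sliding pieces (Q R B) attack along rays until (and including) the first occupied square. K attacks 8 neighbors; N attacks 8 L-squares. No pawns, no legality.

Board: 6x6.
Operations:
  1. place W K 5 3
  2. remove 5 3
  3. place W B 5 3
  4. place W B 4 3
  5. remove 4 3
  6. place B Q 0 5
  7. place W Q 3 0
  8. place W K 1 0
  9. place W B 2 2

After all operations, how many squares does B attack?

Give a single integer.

Answer: 15

Derivation:
Op 1: place WK@(5,3)
Op 2: remove (5,3)
Op 3: place WB@(5,3)
Op 4: place WB@(4,3)
Op 5: remove (4,3)
Op 6: place BQ@(0,5)
Op 7: place WQ@(3,0)
Op 8: place WK@(1,0)
Op 9: place WB@(2,2)
Per-piece attacks for B:
  BQ@(0,5): attacks (0,4) (0,3) (0,2) (0,1) (0,0) (1,5) (2,5) (3,5) (4,5) (5,5) (1,4) (2,3) (3,2) (4,1) (5,0)
Union (15 distinct): (0,0) (0,1) (0,2) (0,3) (0,4) (1,4) (1,5) (2,3) (2,5) (3,2) (3,5) (4,1) (4,5) (5,0) (5,5)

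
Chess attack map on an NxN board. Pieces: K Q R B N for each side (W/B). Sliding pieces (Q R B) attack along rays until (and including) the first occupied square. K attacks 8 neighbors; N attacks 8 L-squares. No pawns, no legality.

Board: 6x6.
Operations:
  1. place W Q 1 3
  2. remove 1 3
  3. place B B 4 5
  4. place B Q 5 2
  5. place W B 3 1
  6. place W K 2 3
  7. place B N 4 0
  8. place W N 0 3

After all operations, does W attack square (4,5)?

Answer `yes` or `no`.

Op 1: place WQ@(1,3)
Op 2: remove (1,3)
Op 3: place BB@(4,5)
Op 4: place BQ@(5,2)
Op 5: place WB@(3,1)
Op 6: place WK@(2,3)
Op 7: place BN@(4,0)
Op 8: place WN@(0,3)
Per-piece attacks for W:
  WN@(0,3): attacks (1,5) (2,4) (1,1) (2,2)
  WK@(2,3): attacks (2,4) (2,2) (3,3) (1,3) (3,4) (3,2) (1,4) (1,2)
  WB@(3,1): attacks (4,2) (5,3) (4,0) (2,2) (1,3) (0,4) (2,0) [ray(1,-1) blocked at (4,0)]
W attacks (4,5): no

Answer: no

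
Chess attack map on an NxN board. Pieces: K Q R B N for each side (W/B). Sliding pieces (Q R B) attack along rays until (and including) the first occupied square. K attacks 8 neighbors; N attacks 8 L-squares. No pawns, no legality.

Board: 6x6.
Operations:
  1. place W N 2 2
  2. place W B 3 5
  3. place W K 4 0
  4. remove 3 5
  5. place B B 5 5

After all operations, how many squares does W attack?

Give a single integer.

Op 1: place WN@(2,2)
Op 2: place WB@(3,5)
Op 3: place WK@(4,0)
Op 4: remove (3,5)
Op 5: place BB@(5,5)
Per-piece attacks for W:
  WN@(2,2): attacks (3,4) (4,3) (1,4) (0,3) (3,0) (4,1) (1,0) (0,1)
  WK@(4,0): attacks (4,1) (5,0) (3,0) (5,1) (3,1)
Union (11 distinct): (0,1) (0,3) (1,0) (1,4) (3,0) (3,1) (3,4) (4,1) (4,3) (5,0) (5,1)

Answer: 11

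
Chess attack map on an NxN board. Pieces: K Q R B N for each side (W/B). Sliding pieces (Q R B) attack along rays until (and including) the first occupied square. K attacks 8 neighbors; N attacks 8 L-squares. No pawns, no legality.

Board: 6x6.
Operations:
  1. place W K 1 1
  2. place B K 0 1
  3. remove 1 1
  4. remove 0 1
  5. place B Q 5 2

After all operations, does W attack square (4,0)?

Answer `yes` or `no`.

Op 1: place WK@(1,1)
Op 2: place BK@(0,1)
Op 3: remove (1,1)
Op 4: remove (0,1)
Op 5: place BQ@(5,2)
Per-piece attacks for W:
W attacks (4,0): no

Answer: no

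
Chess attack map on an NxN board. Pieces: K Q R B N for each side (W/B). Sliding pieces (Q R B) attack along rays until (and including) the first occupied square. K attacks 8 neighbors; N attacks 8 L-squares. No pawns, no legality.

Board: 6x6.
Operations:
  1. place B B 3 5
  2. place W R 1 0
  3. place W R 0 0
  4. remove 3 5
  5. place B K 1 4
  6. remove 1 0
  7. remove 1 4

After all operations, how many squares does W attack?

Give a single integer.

Op 1: place BB@(3,5)
Op 2: place WR@(1,0)
Op 3: place WR@(0,0)
Op 4: remove (3,5)
Op 5: place BK@(1,4)
Op 6: remove (1,0)
Op 7: remove (1,4)
Per-piece attacks for W:
  WR@(0,0): attacks (0,1) (0,2) (0,3) (0,4) (0,5) (1,0) (2,0) (3,0) (4,0) (5,0)
Union (10 distinct): (0,1) (0,2) (0,3) (0,4) (0,5) (1,0) (2,0) (3,0) (4,0) (5,0)

Answer: 10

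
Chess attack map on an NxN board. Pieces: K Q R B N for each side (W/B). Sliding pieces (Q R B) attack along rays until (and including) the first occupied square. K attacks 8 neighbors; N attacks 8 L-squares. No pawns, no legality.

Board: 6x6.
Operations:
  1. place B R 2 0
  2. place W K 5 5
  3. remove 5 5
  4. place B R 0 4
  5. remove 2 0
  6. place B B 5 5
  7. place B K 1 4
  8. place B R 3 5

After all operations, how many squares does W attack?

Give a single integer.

Op 1: place BR@(2,0)
Op 2: place WK@(5,5)
Op 3: remove (5,5)
Op 4: place BR@(0,4)
Op 5: remove (2,0)
Op 6: place BB@(5,5)
Op 7: place BK@(1,4)
Op 8: place BR@(3,5)
Per-piece attacks for W:
Union (0 distinct): (none)

Answer: 0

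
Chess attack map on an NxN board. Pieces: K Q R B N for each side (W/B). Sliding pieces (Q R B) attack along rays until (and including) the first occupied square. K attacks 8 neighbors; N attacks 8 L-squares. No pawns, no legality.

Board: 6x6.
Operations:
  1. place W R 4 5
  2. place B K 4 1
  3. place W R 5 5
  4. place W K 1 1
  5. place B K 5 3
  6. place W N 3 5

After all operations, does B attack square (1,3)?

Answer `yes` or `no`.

Op 1: place WR@(4,5)
Op 2: place BK@(4,1)
Op 3: place WR@(5,5)
Op 4: place WK@(1,1)
Op 5: place BK@(5,3)
Op 6: place WN@(3,5)
Per-piece attacks for B:
  BK@(4,1): attacks (4,2) (4,0) (5,1) (3,1) (5,2) (5,0) (3,2) (3,0)
  BK@(5,3): attacks (5,4) (5,2) (4,3) (4,4) (4,2)
B attacks (1,3): no

Answer: no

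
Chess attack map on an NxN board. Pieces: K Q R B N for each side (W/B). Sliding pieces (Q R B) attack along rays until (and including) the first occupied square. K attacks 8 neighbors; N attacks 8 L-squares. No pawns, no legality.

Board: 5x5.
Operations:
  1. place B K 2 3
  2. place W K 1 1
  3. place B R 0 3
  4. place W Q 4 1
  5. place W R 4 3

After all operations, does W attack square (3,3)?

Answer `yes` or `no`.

Op 1: place BK@(2,3)
Op 2: place WK@(1,1)
Op 3: place BR@(0,3)
Op 4: place WQ@(4,1)
Op 5: place WR@(4,3)
Per-piece attacks for W:
  WK@(1,1): attacks (1,2) (1,0) (2,1) (0,1) (2,2) (2,0) (0,2) (0,0)
  WQ@(4,1): attacks (4,2) (4,3) (4,0) (3,1) (2,1) (1,1) (3,2) (2,3) (3,0) [ray(0,1) blocked at (4,3); ray(-1,0) blocked at (1,1); ray(-1,1) blocked at (2,3)]
  WR@(4,3): attacks (4,4) (4,2) (4,1) (3,3) (2,3) [ray(0,-1) blocked at (4,1); ray(-1,0) blocked at (2,3)]
W attacks (3,3): yes

Answer: yes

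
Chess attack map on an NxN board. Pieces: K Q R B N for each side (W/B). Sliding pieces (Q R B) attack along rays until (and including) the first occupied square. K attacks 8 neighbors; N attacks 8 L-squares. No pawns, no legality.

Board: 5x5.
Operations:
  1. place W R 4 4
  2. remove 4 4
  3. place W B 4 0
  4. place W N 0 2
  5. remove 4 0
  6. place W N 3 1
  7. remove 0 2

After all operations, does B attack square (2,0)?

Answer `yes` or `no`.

Answer: no

Derivation:
Op 1: place WR@(4,4)
Op 2: remove (4,4)
Op 3: place WB@(4,0)
Op 4: place WN@(0,2)
Op 5: remove (4,0)
Op 6: place WN@(3,1)
Op 7: remove (0,2)
Per-piece attacks for B:
B attacks (2,0): no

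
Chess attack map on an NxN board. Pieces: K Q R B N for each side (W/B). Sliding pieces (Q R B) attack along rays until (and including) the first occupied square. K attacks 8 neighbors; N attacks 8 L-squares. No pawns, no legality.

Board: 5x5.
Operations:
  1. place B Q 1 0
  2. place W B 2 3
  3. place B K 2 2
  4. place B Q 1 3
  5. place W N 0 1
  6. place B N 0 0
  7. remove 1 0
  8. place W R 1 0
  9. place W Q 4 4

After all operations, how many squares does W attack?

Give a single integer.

Answer: 18

Derivation:
Op 1: place BQ@(1,0)
Op 2: place WB@(2,3)
Op 3: place BK@(2,2)
Op 4: place BQ@(1,3)
Op 5: place WN@(0,1)
Op 6: place BN@(0,0)
Op 7: remove (1,0)
Op 8: place WR@(1,0)
Op 9: place WQ@(4,4)
Per-piece attacks for W:
  WN@(0,1): attacks (1,3) (2,2) (2,0)
  WR@(1,0): attacks (1,1) (1,2) (1,3) (2,0) (3,0) (4,0) (0,0) [ray(0,1) blocked at (1,3); ray(-1,0) blocked at (0,0)]
  WB@(2,3): attacks (3,4) (3,2) (4,1) (1,4) (1,2) (0,1) [ray(-1,-1) blocked at (0,1)]
  WQ@(4,4): attacks (4,3) (4,2) (4,1) (4,0) (3,4) (2,4) (1,4) (0,4) (3,3) (2,2) [ray(-1,-1) blocked at (2,2)]
Union (18 distinct): (0,0) (0,1) (0,4) (1,1) (1,2) (1,3) (1,4) (2,0) (2,2) (2,4) (3,0) (3,2) (3,3) (3,4) (4,0) (4,1) (4,2) (4,3)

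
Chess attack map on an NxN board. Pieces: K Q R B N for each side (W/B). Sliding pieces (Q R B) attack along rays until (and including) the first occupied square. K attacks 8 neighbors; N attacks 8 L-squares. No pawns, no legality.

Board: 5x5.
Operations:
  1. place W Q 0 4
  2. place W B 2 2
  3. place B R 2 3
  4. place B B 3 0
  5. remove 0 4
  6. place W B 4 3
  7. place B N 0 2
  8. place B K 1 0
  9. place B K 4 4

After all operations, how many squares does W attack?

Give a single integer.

Answer: 12

Derivation:
Op 1: place WQ@(0,4)
Op 2: place WB@(2,2)
Op 3: place BR@(2,3)
Op 4: place BB@(3,0)
Op 5: remove (0,4)
Op 6: place WB@(4,3)
Op 7: place BN@(0,2)
Op 8: place BK@(1,0)
Op 9: place BK@(4,4)
Per-piece attacks for W:
  WB@(2,2): attacks (3,3) (4,4) (3,1) (4,0) (1,3) (0,4) (1,1) (0,0) [ray(1,1) blocked at (4,4)]
  WB@(4,3): attacks (3,4) (3,2) (2,1) (1,0) [ray(-1,-1) blocked at (1,0)]
Union (12 distinct): (0,0) (0,4) (1,0) (1,1) (1,3) (2,1) (3,1) (3,2) (3,3) (3,4) (4,0) (4,4)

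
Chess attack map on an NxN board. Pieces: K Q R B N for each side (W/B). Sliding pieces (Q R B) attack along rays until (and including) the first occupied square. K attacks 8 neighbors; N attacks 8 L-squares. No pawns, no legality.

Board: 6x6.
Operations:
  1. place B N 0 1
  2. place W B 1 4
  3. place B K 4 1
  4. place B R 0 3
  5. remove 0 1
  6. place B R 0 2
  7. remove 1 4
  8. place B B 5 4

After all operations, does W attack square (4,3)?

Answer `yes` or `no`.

Answer: no

Derivation:
Op 1: place BN@(0,1)
Op 2: place WB@(1,4)
Op 3: place BK@(4,1)
Op 4: place BR@(0,3)
Op 5: remove (0,1)
Op 6: place BR@(0,2)
Op 7: remove (1,4)
Op 8: place BB@(5,4)
Per-piece attacks for W:
W attacks (4,3): no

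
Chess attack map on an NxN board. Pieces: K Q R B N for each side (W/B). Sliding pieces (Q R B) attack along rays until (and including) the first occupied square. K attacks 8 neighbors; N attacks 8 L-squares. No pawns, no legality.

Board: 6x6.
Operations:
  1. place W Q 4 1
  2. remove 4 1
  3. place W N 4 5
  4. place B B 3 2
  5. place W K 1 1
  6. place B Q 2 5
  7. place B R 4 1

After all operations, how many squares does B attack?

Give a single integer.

Answer: 23

Derivation:
Op 1: place WQ@(4,1)
Op 2: remove (4,1)
Op 3: place WN@(4,5)
Op 4: place BB@(3,2)
Op 5: place WK@(1,1)
Op 6: place BQ@(2,5)
Op 7: place BR@(4,1)
Per-piece attacks for B:
  BQ@(2,5): attacks (2,4) (2,3) (2,2) (2,1) (2,0) (3,5) (4,5) (1,5) (0,5) (3,4) (4,3) (5,2) (1,4) (0,3) [ray(1,0) blocked at (4,5)]
  BB@(3,2): attacks (4,3) (5,4) (4,1) (2,3) (1,4) (0,5) (2,1) (1,0) [ray(1,-1) blocked at (4,1)]
  BR@(4,1): attacks (4,2) (4,3) (4,4) (4,5) (4,0) (5,1) (3,1) (2,1) (1,1) [ray(0,1) blocked at (4,5); ray(-1,0) blocked at (1,1)]
Union (23 distinct): (0,3) (0,5) (1,0) (1,1) (1,4) (1,5) (2,0) (2,1) (2,2) (2,3) (2,4) (3,1) (3,4) (3,5) (4,0) (4,1) (4,2) (4,3) (4,4) (4,5) (5,1) (5,2) (5,4)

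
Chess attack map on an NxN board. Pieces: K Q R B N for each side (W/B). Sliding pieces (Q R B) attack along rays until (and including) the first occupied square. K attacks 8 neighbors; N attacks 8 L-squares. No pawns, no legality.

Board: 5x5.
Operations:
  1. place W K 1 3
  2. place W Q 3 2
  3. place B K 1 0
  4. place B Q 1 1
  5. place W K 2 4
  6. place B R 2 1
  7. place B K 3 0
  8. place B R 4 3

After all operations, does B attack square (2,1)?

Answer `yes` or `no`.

Op 1: place WK@(1,3)
Op 2: place WQ@(3,2)
Op 3: place BK@(1,0)
Op 4: place BQ@(1,1)
Op 5: place WK@(2,4)
Op 6: place BR@(2,1)
Op 7: place BK@(3,0)
Op 8: place BR@(4,3)
Per-piece attacks for B:
  BK@(1,0): attacks (1,1) (2,0) (0,0) (2,1) (0,1)
  BQ@(1,1): attacks (1,2) (1,3) (1,0) (2,1) (0,1) (2,2) (3,3) (4,4) (2,0) (0,2) (0,0) [ray(0,1) blocked at (1,3); ray(0,-1) blocked at (1,0); ray(1,0) blocked at (2,1)]
  BR@(2,1): attacks (2,2) (2,3) (2,4) (2,0) (3,1) (4,1) (1,1) [ray(0,1) blocked at (2,4); ray(-1,0) blocked at (1,1)]
  BK@(3,0): attacks (3,1) (4,0) (2,0) (4,1) (2,1)
  BR@(4,3): attacks (4,4) (4,2) (4,1) (4,0) (3,3) (2,3) (1,3) [ray(-1,0) blocked at (1,3)]
B attacks (2,1): yes

Answer: yes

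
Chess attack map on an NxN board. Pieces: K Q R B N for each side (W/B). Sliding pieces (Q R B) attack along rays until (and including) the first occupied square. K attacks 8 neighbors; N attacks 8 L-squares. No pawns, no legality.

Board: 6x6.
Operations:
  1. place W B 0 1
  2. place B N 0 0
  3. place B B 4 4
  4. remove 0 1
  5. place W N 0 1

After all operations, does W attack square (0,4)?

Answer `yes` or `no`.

Op 1: place WB@(0,1)
Op 2: place BN@(0,0)
Op 3: place BB@(4,4)
Op 4: remove (0,1)
Op 5: place WN@(0,1)
Per-piece attacks for W:
  WN@(0,1): attacks (1,3) (2,2) (2,0)
W attacks (0,4): no

Answer: no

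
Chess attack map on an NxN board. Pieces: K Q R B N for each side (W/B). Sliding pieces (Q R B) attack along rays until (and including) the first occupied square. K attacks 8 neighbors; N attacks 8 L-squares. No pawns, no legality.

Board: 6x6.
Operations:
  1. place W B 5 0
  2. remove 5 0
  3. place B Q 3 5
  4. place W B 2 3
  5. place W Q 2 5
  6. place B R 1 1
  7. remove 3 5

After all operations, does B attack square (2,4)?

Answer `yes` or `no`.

Op 1: place WB@(5,0)
Op 2: remove (5,0)
Op 3: place BQ@(3,5)
Op 4: place WB@(2,3)
Op 5: place WQ@(2,5)
Op 6: place BR@(1,1)
Op 7: remove (3,5)
Per-piece attacks for B:
  BR@(1,1): attacks (1,2) (1,3) (1,4) (1,5) (1,0) (2,1) (3,1) (4,1) (5,1) (0,1)
B attacks (2,4): no

Answer: no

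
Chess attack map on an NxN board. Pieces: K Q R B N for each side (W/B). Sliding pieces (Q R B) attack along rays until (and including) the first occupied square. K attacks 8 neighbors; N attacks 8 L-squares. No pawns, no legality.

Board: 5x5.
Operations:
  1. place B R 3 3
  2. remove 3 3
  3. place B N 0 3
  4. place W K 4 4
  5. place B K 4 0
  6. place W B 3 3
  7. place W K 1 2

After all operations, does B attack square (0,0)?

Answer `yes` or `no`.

Answer: no

Derivation:
Op 1: place BR@(3,3)
Op 2: remove (3,3)
Op 3: place BN@(0,3)
Op 4: place WK@(4,4)
Op 5: place BK@(4,0)
Op 6: place WB@(3,3)
Op 7: place WK@(1,2)
Per-piece attacks for B:
  BN@(0,3): attacks (2,4) (1,1) (2,2)
  BK@(4,0): attacks (4,1) (3,0) (3,1)
B attacks (0,0): no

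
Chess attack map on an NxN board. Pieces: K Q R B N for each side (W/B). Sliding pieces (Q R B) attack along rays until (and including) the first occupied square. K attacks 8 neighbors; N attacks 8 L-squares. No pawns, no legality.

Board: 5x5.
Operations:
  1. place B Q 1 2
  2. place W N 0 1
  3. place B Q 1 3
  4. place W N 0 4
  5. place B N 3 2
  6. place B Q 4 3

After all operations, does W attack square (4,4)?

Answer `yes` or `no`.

Op 1: place BQ@(1,2)
Op 2: place WN@(0,1)
Op 3: place BQ@(1,3)
Op 4: place WN@(0,4)
Op 5: place BN@(3,2)
Op 6: place BQ@(4,3)
Per-piece attacks for W:
  WN@(0,1): attacks (1,3) (2,2) (2,0)
  WN@(0,4): attacks (1,2) (2,3)
W attacks (4,4): no

Answer: no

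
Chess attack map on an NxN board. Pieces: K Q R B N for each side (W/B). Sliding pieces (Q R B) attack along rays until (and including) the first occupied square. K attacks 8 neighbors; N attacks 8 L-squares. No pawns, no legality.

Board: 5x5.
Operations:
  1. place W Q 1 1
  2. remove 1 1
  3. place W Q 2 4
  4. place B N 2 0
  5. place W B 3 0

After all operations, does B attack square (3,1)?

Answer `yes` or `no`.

Answer: no

Derivation:
Op 1: place WQ@(1,1)
Op 2: remove (1,1)
Op 3: place WQ@(2,4)
Op 4: place BN@(2,0)
Op 5: place WB@(3,0)
Per-piece attacks for B:
  BN@(2,0): attacks (3,2) (4,1) (1,2) (0,1)
B attacks (3,1): no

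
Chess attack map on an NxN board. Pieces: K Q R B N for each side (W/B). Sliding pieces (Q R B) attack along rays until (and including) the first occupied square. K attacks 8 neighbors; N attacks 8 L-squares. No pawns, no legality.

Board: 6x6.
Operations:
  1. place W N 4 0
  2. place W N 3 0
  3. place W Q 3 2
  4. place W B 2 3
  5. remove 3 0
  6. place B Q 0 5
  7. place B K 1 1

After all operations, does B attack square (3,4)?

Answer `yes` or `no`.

Op 1: place WN@(4,0)
Op 2: place WN@(3,0)
Op 3: place WQ@(3,2)
Op 4: place WB@(2,3)
Op 5: remove (3,0)
Op 6: place BQ@(0,5)
Op 7: place BK@(1,1)
Per-piece attacks for B:
  BQ@(0,5): attacks (0,4) (0,3) (0,2) (0,1) (0,0) (1,5) (2,5) (3,5) (4,5) (5,5) (1,4) (2,3) [ray(1,-1) blocked at (2,3)]
  BK@(1,1): attacks (1,2) (1,0) (2,1) (0,1) (2,2) (2,0) (0,2) (0,0)
B attacks (3,4): no

Answer: no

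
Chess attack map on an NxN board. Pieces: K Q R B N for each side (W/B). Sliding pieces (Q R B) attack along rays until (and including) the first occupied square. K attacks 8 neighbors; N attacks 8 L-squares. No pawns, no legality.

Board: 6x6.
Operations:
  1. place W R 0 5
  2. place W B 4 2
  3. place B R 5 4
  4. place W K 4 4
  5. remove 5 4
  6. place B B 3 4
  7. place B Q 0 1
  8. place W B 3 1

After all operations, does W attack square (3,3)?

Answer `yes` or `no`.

Answer: yes

Derivation:
Op 1: place WR@(0,5)
Op 2: place WB@(4,2)
Op 3: place BR@(5,4)
Op 4: place WK@(4,4)
Op 5: remove (5,4)
Op 6: place BB@(3,4)
Op 7: place BQ@(0,1)
Op 8: place WB@(3,1)
Per-piece attacks for W:
  WR@(0,5): attacks (0,4) (0,3) (0,2) (0,1) (1,5) (2,5) (3,5) (4,5) (5,5) [ray(0,-1) blocked at (0,1)]
  WB@(3,1): attacks (4,2) (4,0) (2,2) (1,3) (0,4) (2,0) [ray(1,1) blocked at (4,2)]
  WB@(4,2): attacks (5,3) (5,1) (3,3) (2,4) (1,5) (3,1) [ray(-1,-1) blocked at (3,1)]
  WK@(4,4): attacks (4,5) (4,3) (5,4) (3,4) (5,5) (5,3) (3,5) (3,3)
W attacks (3,3): yes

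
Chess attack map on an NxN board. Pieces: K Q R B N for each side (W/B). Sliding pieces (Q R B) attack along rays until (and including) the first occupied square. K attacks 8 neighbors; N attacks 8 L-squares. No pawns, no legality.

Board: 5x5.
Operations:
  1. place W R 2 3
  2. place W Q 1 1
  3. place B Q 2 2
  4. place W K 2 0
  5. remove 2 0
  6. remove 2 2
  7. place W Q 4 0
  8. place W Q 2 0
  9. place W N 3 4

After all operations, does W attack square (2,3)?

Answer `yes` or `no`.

Answer: yes

Derivation:
Op 1: place WR@(2,3)
Op 2: place WQ@(1,1)
Op 3: place BQ@(2,2)
Op 4: place WK@(2,0)
Op 5: remove (2,0)
Op 6: remove (2,2)
Op 7: place WQ@(4,0)
Op 8: place WQ@(2,0)
Op 9: place WN@(3,4)
Per-piece attacks for W:
  WQ@(1,1): attacks (1,2) (1,3) (1,4) (1,0) (2,1) (3,1) (4,1) (0,1) (2,2) (3,3) (4,4) (2,0) (0,2) (0,0) [ray(1,-1) blocked at (2,0)]
  WQ@(2,0): attacks (2,1) (2,2) (2,3) (3,0) (4,0) (1,0) (0,0) (3,1) (4,2) (1,1) [ray(0,1) blocked at (2,3); ray(1,0) blocked at (4,0); ray(-1,1) blocked at (1,1)]
  WR@(2,3): attacks (2,4) (2,2) (2,1) (2,0) (3,3) (4,3) (1,3) (0,3) [ray(0,-1) blocked at (2,0)]
  WN@(3,4): attacks (4,2) (2,2) (1,3)
  WQ@(4,0): attacks (4,1) (4,2) (4,3) (4,4) (3,0) (2,0) (3,1) (2,2) (1,3) (0,4) [ray(-1,0) blocked at (2,0)]
W attacks (2,3): yes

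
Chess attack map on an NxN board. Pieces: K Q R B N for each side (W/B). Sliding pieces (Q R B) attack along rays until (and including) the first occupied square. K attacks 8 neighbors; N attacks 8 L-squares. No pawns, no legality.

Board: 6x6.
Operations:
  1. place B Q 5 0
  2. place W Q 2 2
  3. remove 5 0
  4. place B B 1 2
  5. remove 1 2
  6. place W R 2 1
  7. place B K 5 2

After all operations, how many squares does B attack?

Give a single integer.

Op 1: place BQ@(5,0)
Op 2: place WQ@(2,2)
Op 3: remove (5,0)
Op 4: place BB@(1,2)
Op 5: remove (1,2)
Op 6: place WR@(2,1)
Op 7: place BK@(5,2)
Per-piece attacks for B:
  BK@(5,2): attacks (5,3) (5,1) (4,2) (4,3) (4,1)
Union (5 distinct): (4,1) (4,2) (4,3) (5,1) (5,3)

Answer: 5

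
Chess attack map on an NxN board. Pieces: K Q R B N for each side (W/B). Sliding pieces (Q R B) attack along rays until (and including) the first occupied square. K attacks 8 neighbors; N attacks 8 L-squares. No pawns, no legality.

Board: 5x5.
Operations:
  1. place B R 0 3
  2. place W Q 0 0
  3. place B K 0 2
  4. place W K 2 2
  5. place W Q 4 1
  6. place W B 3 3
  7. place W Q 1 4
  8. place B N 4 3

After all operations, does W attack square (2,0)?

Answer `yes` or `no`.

Answer: yes

Derivation:
Op 1: place BR@(0,3)
Op 2: place WQ@(0,0)
Op 3: place BK@(0,2)
Op 4: place WK@(2,2)
Op 5: place WQ@(4,1)
Op 6: place WB@(3,3)
Op 7: place WQ@(1,4)
Op 8: place BN@(4,3)
Per-piece attacks for W:
  WQ@(0,0): attacks (0,1) (0,2) (1,0) (2,0) (3,0) (4,0) (1,1) (2,2) [ray(0,1) blocked at (0,2); ray(1,1) blocked at (2,2)]
  WQ@(1,4): attacks (1,3) (1,2) (1,1) (1,0) (2,4) (3,4) (4,4) (0,4) (2,3) (3,2) (4,1) (0,3) [ray(1,-1) blocked at (4,1); ray(-1,-1) blocked at (0,3)]
  WK@(2,2): attacks (2,3) (2,1) (3,2) (1,2) (3,3) (3,1) (1,3) (1,1)
  WB@(3,3): attacks (4,4) (4,2) (2,4) (2,2) [ray(-1,-1) blocked at (2,2)]
  WQ@(4,1): attacks (4,2) (4,3) (4,0) (3,1) (2,1) (1,1) (0,1) (3,2) (2,3) (1,4) (3,0) [ray(0,1) blocked at (4,3); ray(-1,1) blocked at (1,4)]
W attacks (2,0): yes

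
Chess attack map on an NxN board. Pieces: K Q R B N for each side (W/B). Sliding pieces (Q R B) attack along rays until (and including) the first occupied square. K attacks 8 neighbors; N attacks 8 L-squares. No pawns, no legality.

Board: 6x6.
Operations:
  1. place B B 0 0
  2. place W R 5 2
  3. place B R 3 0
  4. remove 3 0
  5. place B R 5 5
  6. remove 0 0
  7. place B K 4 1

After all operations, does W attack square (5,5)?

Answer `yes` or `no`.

Answer: yes

Derivation:
Op 1: place BB@(0,0)
Op 2: place WR@(5,2)
Op 3: place BR@(3,0)
Op 4: remove (3,0)
Op 5: place BR@(5,5)
Op 6: remove (0,0)
Op 7: place BK@(4,1)
Per-piece attacks for W:
  WR@(5,2): attacks (5,3) (5,4) (5,5) (5,1) (5,0) (4,2) (3,2) (2,2) (1,2) (0,2) [ray(0,1) blocked at (5,5)]
W attacks (5,5): yes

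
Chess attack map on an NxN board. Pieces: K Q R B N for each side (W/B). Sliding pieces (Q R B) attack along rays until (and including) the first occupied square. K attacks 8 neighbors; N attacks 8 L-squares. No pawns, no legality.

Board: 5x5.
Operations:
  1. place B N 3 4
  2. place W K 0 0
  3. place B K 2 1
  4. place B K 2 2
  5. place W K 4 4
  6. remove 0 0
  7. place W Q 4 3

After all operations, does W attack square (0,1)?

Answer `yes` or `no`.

Answer: no

Derivation:
Op 1: place BN@(3,4)
Op 2: place WK@(0,0)
Op 3: place BK@(2,1)
Op 4: place BK@(2,2)
Op 5: place WK@(4,4)
Op 6: remove (0,0)
Op 7: place WQ@(4,3)
Per-piece attacks for W:
  WQ@(4,3): attacks (4,4) (4,2) (4,1) (4,0) (3,3) (2,3) (1,3) (0,3) (3,4) (3,2) (2,1) [ray(0,1) blocked at (4,4); ray(-1,1) blocked at (3,4); ray(-1,-1) blocked at (2,1)]
  WK@(4,4): attacks (4,3) (3,4) (3,3)
W attacks (0,1): no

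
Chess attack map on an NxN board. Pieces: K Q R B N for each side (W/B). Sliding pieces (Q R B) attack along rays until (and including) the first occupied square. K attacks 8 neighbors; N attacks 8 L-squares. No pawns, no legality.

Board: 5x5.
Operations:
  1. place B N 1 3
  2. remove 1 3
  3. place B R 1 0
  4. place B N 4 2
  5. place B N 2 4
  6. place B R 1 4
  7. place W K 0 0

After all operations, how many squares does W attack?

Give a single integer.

Op 1: place BN@(1,3)
Op 2: remove (1,3)
Op 3: place BR@(1,0)
Op 4: place BN@(4,2)
Op 5: place BN@(2,4)
Op 6: place BR@(1,4)
Op 7: place WK@(0,0)
Per-piece attacks for W:
  WK@(0,0): attacks (0,1) (1,0) (1,1)
Union (3 distinct): (0,1) (1,0) (1,1)

Answer: 3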